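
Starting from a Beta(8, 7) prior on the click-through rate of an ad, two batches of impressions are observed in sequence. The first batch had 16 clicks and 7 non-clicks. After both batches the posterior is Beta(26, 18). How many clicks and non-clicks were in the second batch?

Because Beta–binomial updating is additive in the counts, the combined data contributed (α_post−α_prior, β_post−β_prior) successes and failures.
Total across both batches: 26−8=18 clicks, 18−7=11 non-clicks.
Subtract the first batch: 18−16=2 clicks and 11−7=4 non-clicks.

2 clicks and 4 non-clicks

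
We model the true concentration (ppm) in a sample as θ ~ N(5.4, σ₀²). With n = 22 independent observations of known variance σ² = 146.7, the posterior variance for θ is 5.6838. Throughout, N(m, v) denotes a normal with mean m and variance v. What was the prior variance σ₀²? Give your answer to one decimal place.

Posterior precision equals prior precision plus data precision: 1/σ_n² = 1/σ₀² + n/σ².
So 1/σ₀² = 1/5.6838 − 22/146.7 = 0.175939 − 0.149966 = 0.025973.
Hence σ₀² = 1/0.025973 ≈ 38.5.

σ₀² = 38.5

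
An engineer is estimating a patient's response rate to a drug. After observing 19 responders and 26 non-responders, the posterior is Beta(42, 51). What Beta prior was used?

Beta(23, 25)

A Beta(α, β) prior with s successes and f failures in binomial data gives a Beta(α+s, β+f) posterior.
So α = 42 − 19 = 23 and β = 51 − 26 = 25.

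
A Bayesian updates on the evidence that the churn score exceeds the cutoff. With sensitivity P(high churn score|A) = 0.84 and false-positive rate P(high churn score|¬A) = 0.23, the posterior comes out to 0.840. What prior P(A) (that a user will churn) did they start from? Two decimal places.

In odds form, posterior odds = prior odds × likelihood ratio, so prior odds = posterior odds ÷ LR.
Posterior odds = 0.840/(1−0.840) = 5.2500. LR = 0.84/0.23 = 3.6522.
Prior odds = 5.2500/3.6522 = 1.4375, so P(A) = 1.4375/(1+1.4375) ≈ 0.59.

P(A) = 0.59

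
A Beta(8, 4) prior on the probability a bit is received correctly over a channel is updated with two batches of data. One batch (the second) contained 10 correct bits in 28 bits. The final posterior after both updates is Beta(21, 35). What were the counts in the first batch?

Sequential conjugate updates are equivalent to a single update on the pooled data, so total successes = posterior α − prior α and total failures = posterior β − prior β.
Total across both batches: 21−8=13 correct bits, 35−4=31 errors.
Subtract the second batch: 13−10=3 correct bits and 31−18=13 errors.

3 correct bits and 13 errors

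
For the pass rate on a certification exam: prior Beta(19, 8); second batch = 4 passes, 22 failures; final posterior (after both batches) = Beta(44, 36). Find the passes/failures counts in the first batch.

21 passes and 6 failures

Sequential conjugate updates are equivalent to a single update on the pooled data, so total successes = posterior α − prior α and total failures = posterior β − prior β.
Total across both batches: 44−19=25 passes, 36−8=28 failures.
Subtract the second batch: 25−4=21 passes and 28−22=6 failures.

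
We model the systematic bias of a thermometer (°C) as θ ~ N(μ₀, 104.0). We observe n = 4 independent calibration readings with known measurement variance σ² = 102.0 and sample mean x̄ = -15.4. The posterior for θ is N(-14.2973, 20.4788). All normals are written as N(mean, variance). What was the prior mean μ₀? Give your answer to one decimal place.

μ₀ = -9.8

With known observation variance, the Normal–Normal posterior has precision τ_n = τ₀ + n/σ² and mean μ_n = (τ₀μ₀ + (n/σ²)x̄)/τ_n.
Here τ₀ = 1/104.0 = 0.009615 and τ_data = 4/102.0 = 0.039216, so τ_n = 0.048831.
Rearranging for μ₀: μ₀ = (μ_n·τ_n − τ_data·x̄)/τ₀ = (-14.2973·0.048831 − 0.039216·-15.4) / 0.009615 = -0.094225/0.009615 ≈ -9.8.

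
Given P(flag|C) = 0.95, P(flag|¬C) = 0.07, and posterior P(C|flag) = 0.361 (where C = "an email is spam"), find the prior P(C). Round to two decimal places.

Bayes' rule in odds form gives O(C|E) = O(C)·[P(E|C)/P(E|¬C)], hence O(C) = O(C|E)/LR.
Posterior odds = 0.361/(1−0.361) = 0.5649. LR = 0.95/0.07 = 13.5714.
Prior odds = 0.5649/13.5714 = 0.0416, so P(C) = 0.0416/(1+0.0416) ≈ 0.04.

P(C) = 0.04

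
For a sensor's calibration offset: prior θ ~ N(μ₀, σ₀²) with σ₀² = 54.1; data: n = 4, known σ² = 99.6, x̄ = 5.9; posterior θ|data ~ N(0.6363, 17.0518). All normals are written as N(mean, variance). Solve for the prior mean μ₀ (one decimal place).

With known observation variance, the Normal–Normal posterior has precision τ_n = τ₀ + n/σ² and mean μ_n = (τ₀μ₀ + (n/σ²)x̄)/τ_n.
Here τ₀ = 1/54.1 = 0.018484 and τ_data = 4/99.6 = 0.040161, so τ_n = 0.058645.
Rearranging for μ₀: μ₀ = (μ_n·τ_n − τ_data·x̄)/τ₀ = (0.6363·0.058645 − 0.040161·5.9) / 0.018484 = -0.199634/0.018484 ≈ -10.8.

μ₀ = -10.8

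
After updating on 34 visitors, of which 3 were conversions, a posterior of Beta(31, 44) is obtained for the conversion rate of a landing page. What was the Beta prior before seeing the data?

Beta(28, 13)

A Beta(a, b) prior with s successes and f failures in binomial data gives a Beta(a+s, b+f) posterior.
Subtract the data counts: 31−3=28, 44−31=13.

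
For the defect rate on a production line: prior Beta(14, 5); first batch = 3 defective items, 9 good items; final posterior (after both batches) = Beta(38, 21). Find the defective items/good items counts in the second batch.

21 defective items and 7 good items

Sequential conjugate updates are equivalent to a single update on the pooled data, so total successes = posterior α − prior α and total failures = posterior β − prior β.
Total across both batches: 38−14=24 defective items, 21−5=16 good items.
Subtract the first batch: 24−3=21 defective items and 16−9=7 good items.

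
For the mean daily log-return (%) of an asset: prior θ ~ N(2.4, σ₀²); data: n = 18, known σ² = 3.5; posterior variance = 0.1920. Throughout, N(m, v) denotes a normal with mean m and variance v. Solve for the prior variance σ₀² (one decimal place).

Posterior precision equals prior precision plus data precision: 1/σ_n² = 1/σ₀² + n/σ².
So 1/σ₀² = 1/0.1920 − 18/3.5 = 5.208333 − 5.142857 = 0.065476.
Hence σ₀² = 1/0.065476 ≈ 15.3.

σ₀² = 15.3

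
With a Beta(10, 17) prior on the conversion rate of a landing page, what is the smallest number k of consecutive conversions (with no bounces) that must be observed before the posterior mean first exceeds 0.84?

k = 80

After k conversions and 0 bounces the posterior is Beta(10+k, 17), with mean (10+k)/(10+17+k).
Set (10+k)/(27+k) > 0.84 and solve: k > (0.84·27 − 10)/(1 − 0.84) = 79.250.
The smallest integer exceeding 79.250 is 80.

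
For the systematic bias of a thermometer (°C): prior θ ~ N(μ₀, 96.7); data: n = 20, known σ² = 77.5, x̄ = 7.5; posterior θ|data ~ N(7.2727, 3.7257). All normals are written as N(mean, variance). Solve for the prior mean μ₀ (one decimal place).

The posterior mean is a precision-weighted average: μ_n = (τ₀μ₀ + τ_data·x̄)/(τ₀+τ_data), with τ₀=1/σ₀² and τ_data=n/σ².
Here τ₀ = 1/96.7 = 0.010341 and τ_data = 20/77.5 = 0.258065, so τ_n = 0.268406.
Rearranging for μ₀: μ₀ = (μ_n·τ_n − τ_data·x̄)/τ₀ = (7.2727·0.268406 − 0.258065·7.5) / 0.010341 = 0.016549/0.010341 ≈ 1.6.

μ₀ = 1.6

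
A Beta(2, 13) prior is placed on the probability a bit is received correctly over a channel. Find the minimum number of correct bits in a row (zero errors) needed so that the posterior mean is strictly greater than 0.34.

k = 5

After k correct bits and 0 errors the posterior is Beta(2+k, 13), with mean (2+k)/(2+13+k).
Set (2+k)/(15+k) > 0.34 and solve: k > (0.34·15 − 2)/(1 − 0.34) = 4.697.
The smallest integer exceeding 4.697 is 5, and checking k=5: (7)/(20) = 0.3500 > 0.34.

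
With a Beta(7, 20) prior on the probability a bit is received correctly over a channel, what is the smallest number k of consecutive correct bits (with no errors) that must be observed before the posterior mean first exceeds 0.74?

After k correct bits and 0 errors the posterior is Beta(7+k, 20), with mean (7+k)/(7+20+k).
Set (7+k)/(27+k) > 0.74 and solve: k > (0.74·27 − 7)/(1 − 0.74) = 49.923.
The smallest integer exceeding 49.923 is 50.

k = 50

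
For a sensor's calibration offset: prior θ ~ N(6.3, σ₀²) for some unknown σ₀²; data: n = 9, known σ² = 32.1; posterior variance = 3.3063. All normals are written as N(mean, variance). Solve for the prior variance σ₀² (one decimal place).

σ₀² = 45.3

For the Normal–Normal model with known σ², precisions add: τ_n = τ₀ + n/σ².
So 1/σ₀² = 1/3.3063 − 9/32.1 = 0.302453 − 0.280374 = 0.022079.
Hence σ₀² = 1/0.022079 ≈ 45.3.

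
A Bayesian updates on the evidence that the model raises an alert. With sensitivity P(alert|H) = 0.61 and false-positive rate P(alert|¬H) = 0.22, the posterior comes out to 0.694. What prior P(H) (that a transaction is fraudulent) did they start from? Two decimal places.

Bayes' rule in odds form gives O(H|E) = O(H)·[P(E|H)/P(E|¬H)], hence O(H) = O(H|E)/LR.
Posterior odds = 0.694/(1−0.694) = 2.2680. LR = 0.61/0.22 = 2.7727.
Prior odds = 2.2680/2.7727 = 0.8180, so P(H) = 0.8180/(1+0.8180) ≈ 0.45.

P(H) = 0.45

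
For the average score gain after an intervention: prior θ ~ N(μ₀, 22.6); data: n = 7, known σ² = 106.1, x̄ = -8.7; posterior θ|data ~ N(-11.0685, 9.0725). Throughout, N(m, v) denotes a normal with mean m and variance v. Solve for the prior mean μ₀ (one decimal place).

With known observation variance, the Normal–Normal posterior has precision τ_n = τ₀ + n/σ² and mean μ_n = (τ₀μ₀ + (n/σ²)x̄)/τ_n.
Here τ₀ = 1/22.6 = 0.044248 and τ_data = 7/106.1 = 0.065975, so τ_n = 0.110223.
Rearranging for μ₀: μ₀ = (μ_n·τ_n − τ_data·x̄)/τ₀ = (-11.0685·0.110223 − 0.065975·-8.7) / 0.044248 = -0.646021/0.044248 ≈ -14.6.

μ₀ = -14.6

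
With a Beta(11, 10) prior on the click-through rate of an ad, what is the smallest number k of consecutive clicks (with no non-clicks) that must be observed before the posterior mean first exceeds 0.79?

k = 27

After k clicks and 0 non-clicks the posterior is Beta(11+k, 10), with mean (11+k)/(11+10+k).
Set (11+k)/(21+k) > 0.79 and solve: k > (0.79·21 − 11)/(1 − 0.79) = 26.619.
The smallest integer exceeding 26.619 is 27.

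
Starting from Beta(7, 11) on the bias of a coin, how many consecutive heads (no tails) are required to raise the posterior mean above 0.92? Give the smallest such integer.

After k heads and 0 tails the posterior is Beta(7+k, 11), with mean (7+k)/(7+11+k).
Set (7+k)/(18+k) > 0.92 and solve: k > (0.92·18 − 7)/(1 − 0.92) = 119.500.
The smallest integer exceeding 119.500 is 120, and checking k=120: (127)/(138) = 0.9203 > 0.92.

k = 120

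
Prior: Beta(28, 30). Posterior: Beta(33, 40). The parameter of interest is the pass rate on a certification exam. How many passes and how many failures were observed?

5 passes and 10 failures

Under Beta–binomial conjugacy the posterior parameters are (α+s, β+f).
Match parameters: s=33−28=5, f=40−30=10.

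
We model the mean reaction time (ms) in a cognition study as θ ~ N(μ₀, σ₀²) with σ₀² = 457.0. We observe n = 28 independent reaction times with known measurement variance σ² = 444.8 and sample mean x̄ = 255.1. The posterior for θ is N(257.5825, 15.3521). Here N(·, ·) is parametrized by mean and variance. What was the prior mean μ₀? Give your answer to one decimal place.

With known observation variance, the Normal–Normal posterior has precision τ_n = τ₀ + n/σ² and mean μ_n = (τ₀μ₀ + (n/σ²)x̄)/τ_n.
Here τ₀ = 1/457.0 = 0.002188 and τ_data = 28/444.8 = 0.062950, so τ_n = 0.065138.
Rearranging for μ₀: μ₀ = (μ_n·τ_n − τ_data·x̄)/τ₀ = (257.5825·0.065138 − 0.062950·255.1) / 0.002188 = 0.719864/0.002188 ≈ 329.0.

μ₀ = 329.0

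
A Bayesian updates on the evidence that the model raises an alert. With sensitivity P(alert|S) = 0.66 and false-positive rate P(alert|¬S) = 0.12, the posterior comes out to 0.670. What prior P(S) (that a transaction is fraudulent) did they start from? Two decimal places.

P(S) = 0.27

In odds form, posterior odds = prior odds × likelihood ratio, so prior odds = posterior odds ÷ LR.
Posterior odds = 0.670/(1−0.670) = 2.0303. LR = 0.66/0.12 = 5.5000.
Prior odds = 2.0303/5.5000 = 0.3691, so P(S) = 0.3691/(1+0.3691) ≈ 0.27.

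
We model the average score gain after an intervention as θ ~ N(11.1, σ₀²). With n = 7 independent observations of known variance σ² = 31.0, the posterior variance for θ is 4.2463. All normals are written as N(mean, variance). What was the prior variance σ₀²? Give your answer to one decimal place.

For the Normal–Normal model with known σ², precisions add: τ_n = τ₀ + n/σ².
So 1/σ₀² = 1/4.2463 − 7/31.0 = 0.235499 − 0.225806 = 0.009693.
Hence σ₀² = 1/0.009693 ≈ 103.2.

σ₀² = 103.2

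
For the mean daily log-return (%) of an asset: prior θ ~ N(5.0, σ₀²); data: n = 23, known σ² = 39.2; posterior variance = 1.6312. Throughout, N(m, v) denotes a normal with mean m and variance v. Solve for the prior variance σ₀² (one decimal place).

Posterior precision equals prior precision plus data precision: 1/σ_n² = 1/σ₀² + n/σ².
So 1/σ₀² = 1/1.6312 − 23/39.2 = 0.613046 − 0.586735 = 0.026311.
Hence σ₀² = 1/0.026311 ≈ 38.0.

σ₀² = 38.0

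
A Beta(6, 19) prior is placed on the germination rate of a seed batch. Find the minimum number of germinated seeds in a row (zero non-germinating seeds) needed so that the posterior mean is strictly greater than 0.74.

k = 49

After k germinated seeds and 0 non-germinating seeds the posterior is Beta(6+k, 19), with mean (6+k)/(6+19+k).
Set (6+k)/(25+k) > 0.74 and solve: k > (0.74·25 − 6)/(1 − 0.74) = 48.077.
The smallest integer exceeding 48.077 is 49, and checking k=49: (55)/(74) = 0.7432 > 0.74.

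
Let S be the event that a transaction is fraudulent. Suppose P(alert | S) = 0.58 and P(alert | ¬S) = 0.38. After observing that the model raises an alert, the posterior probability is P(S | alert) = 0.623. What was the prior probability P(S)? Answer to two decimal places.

P(S) = 0.52

In odds form, posterior odds = prior odds × likelihood ratio, so prior odds = posterior odds ÷ LR.
Posterior odds = 0.623/(1−0.623) = 1.6525. LR = 0.58/0.38 = 1.5263.
Prior odds = 1.6525/1.5263 = 1.0827, so P(S) = 1.0827/(1+1.0827) ≈ 0.52.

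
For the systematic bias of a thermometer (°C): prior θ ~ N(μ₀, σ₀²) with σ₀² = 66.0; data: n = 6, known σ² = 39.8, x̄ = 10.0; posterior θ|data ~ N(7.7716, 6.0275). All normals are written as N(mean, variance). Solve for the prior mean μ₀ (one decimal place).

With known observation variance, the Normal–Normal posterior has precision τ_n = τ₀ + n/σ² and mean μ_n = (τ₀μ₀ + (n/σ²)x̄)/τ_n.
Here τ₀ = 1/66.0 = 0.015152 and τ_data = 6/39.8 = 0.150754, so τ_n = 0.165906.
Rearranging for μ₀: μ₀ = (μ_n·τ_n − τ_data·x̄)/τ₀ = (7.7716·0.165906 − 0.150754·10.0) / 0.015152 = -0.218185/0.015152 ≈ -14.4.

μ₀ = -14.4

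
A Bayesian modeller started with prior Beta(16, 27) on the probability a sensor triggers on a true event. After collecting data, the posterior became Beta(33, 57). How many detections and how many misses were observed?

17 detections and 30 misses

A Beta(α, β) prior with s successes and f failures in binomial data gives a Beta(α+s, β+f) posterior.
Match parameters: s=33−16=17, f=57−27=30.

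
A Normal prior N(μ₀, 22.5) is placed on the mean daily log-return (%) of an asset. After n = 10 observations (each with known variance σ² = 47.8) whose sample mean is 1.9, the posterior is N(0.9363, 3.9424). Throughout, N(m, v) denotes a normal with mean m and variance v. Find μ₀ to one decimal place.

With known observation variance, the Normal–Normal posterior has precision τ_n = τ₀ + n/σ² and mean μ_n = (τ₀μ₀ + (n/σ²)x̄)/τ_n.
Here τ₀ = 1/22.5 = 0.044444 and τ_data = 10/47.8 = 0.209205, so τ_n = 0.253649.
Rearranging for μ₀: μ₀ = (μ_n·τ_n − τ_data·x̄)/τ₀ = (0.9363·0.253649 − 0.209205·1.9) / 0.044444 = -0.159998/0.044444 ≈ -3.6.

μ₀ = -3.6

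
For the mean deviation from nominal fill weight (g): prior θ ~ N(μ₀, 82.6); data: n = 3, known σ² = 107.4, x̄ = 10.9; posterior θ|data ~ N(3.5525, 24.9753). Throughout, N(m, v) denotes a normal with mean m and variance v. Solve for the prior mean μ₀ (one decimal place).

μ₀ = -13.4

The posterior mean is a precision-weighted average: μ_n = (τ₀μ₀ + τ_data·x̄)/(τ₀+τ_data), with τ₀=1/σ₀² and τ_data=n/σ².
Here τ₀ = 1/82.6 = 0.012107 and τ_data = 3/107.4 = 0.027933, so τ_n = 0.040040.
Rearranging for μ₀: μ₀ = (μ_n·τ_n − τ_data·x̄)/τ₀ = (3.5525·0.040040 − 0.027933·10.9) / 0.012107 = -0.162228/0.012107 ≈ -13.4.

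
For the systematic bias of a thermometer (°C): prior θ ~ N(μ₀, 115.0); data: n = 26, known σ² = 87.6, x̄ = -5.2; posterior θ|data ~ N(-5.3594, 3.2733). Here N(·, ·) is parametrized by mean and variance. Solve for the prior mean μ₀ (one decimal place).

With known observation variance, the Normal–Normal posterior has precision τ_n = τ₀ + n/σ² and mean μ_n = (τ₀μ₀ + (n/σ²)x̄)/τ_n.
Here τ₀ = 1/115.0 = 0.008696 and τ_data = 26/87.6 = 0.296804, so τ_n = 0.305500.
Rearranging for μ₀: μ₀ = (μ_n·τ_n − τ_data·x̄)/τ₀ = (-5.3594·0.305500 − 0.296804·-5.2) / 0.008696 = -0.093916/0.008696 ≈ -10.8.

μ₀ = -10.8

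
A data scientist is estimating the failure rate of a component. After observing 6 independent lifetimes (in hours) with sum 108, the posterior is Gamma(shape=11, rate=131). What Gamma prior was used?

Gamma–exponential conjugacy: posterior shape = α + n, posterior rate = β + Σtᵢ.
So α = 11 − 6 = 5 and β = 131 − 108 = 23.

Gamma(shape=5, rate=23)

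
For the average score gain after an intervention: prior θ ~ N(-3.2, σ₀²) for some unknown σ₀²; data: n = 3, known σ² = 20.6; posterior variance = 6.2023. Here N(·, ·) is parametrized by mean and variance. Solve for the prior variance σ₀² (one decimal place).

For the Normal–Normal model with known σ², precisions add: τ_n = τ₀ + n/σ².
So 1/σ₀² = 1/6.2023 − 3/20.6 = 0.161231 − 0.145631 = 0.015600.
Hence σ₀² = 1/0.015600 ≈ 64.1.

σ₀² = 64.1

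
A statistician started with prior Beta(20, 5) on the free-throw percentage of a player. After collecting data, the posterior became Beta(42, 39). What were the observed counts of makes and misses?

22 makes and 34 misses

Beta is conjugate to the binomial likelihood: posterior = Beta(α+s, β+f).
So s = 42 − 20 = 22 and f = 39 − 5 = 34.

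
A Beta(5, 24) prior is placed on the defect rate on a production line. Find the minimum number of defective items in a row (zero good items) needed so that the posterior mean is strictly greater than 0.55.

After k defective items and 0 good items the posterior is Beta(5+k, 24), with mean (5+k)/(5+24+k).
Set (5+k)/(29+k) > 0.55 and solve: k > (0.55·29 − 5)/(1 − 0.55) = 24.333.
The smallest integer exceeding 24.333 is 25.

k = 25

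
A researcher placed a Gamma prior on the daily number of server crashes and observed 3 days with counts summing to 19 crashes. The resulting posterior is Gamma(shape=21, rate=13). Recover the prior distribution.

Gamma(shape=2, rate=10)

A Gamma(α, β) prior (rate parametrization) on a Poisson rate with n observations summing to S gives posterior Gamma(α+S, β+n).
So α = 21 − 19 = 2 and β = 13 − 3 = 10.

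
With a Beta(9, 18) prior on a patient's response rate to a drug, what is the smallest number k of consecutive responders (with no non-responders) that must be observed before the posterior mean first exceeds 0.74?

k = 43

After k responders and 0 non-responders the posterior is Beta(9+k, 18), with mean (9+k)/(9+18+k).
Set (9+k)/(27+k) > 0.74 and solve: k > (0.74·27 − 9)/(1 − 0.74) = 42.231.
The smallest integer exceeding 42.231 is 43.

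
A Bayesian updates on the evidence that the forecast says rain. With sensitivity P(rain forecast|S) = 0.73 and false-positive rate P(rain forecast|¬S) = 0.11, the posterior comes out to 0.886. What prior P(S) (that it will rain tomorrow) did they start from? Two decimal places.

P(S) = 0.54

Bayes' rule in odds form gives O(S|E) = O(S)·[P(E|S)/P(E|¬S)], hence O(S) = O(S|E)/LR.
Posterior odds = 0.886/(1−0.886) = 7.7719. LR = 0.73/0.11 = 6.6364.
Prior odds = 7.7719/6.6364 = 1.1711, so P(S) = 1.1711/(1+1.1711) ≈ 0.54.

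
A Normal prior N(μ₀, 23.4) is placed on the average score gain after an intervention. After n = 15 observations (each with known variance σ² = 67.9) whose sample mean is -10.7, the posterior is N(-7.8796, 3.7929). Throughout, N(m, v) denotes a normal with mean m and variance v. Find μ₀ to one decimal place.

With known observation variance, the Normal–Normal posterior has precision τ_n = τ₀ + n/σ² and mean μ_n = (τ₀μ₀ + (n/σ²)x̄)/τ_n.
Here τ₀ = 1/23.4 = 0.042735 and τ_data = 15/67.9 = 0.220913, so τ_n = 0.263648.
Rearranging for μ₀: μ₀ = (μ_n·τ_n − τ_data·x̄)/τ₀ = (-7.8796·0.263648 − 0.220913·-10.7) / 0.042735 = 0.286328/0.042735 ≈ 6.7.

μ₀ = 6.7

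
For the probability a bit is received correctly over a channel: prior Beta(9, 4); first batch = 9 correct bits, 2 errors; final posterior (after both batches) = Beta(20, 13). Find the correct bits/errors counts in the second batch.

Sequential conjugate updates are equivalent to a single update on the pooled data, so total successes = posterior α − prior α and total failures = posterior β − prior β.
Total across both batches: 20−9=11 correct bits, 13−4=9 errors.
Subtract the first batch: 11−9=2 correct bits and 9−2=7 errors.

2 correct bits and 7 errors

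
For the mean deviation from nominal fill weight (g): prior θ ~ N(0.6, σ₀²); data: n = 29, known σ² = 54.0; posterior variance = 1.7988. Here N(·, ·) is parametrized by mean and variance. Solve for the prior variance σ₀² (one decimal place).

For the Normal–Normal model with known σ², precisions add: τ_n = τ₀ + n/σ².
So 1/σ₀² = 1/1.7988 − 29/54.0 = 0.555926 − 0.537037 = 0.018889.
Hence σ₀² = 1/0.018889 ≈ 52.9.

σ₀² = 52.9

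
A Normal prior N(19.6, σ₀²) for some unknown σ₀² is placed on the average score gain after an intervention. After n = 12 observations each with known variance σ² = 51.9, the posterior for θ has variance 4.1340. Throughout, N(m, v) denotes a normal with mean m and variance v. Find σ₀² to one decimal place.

Posterior precision equals prior precision plus data precision: 1/σ_n² = 1/σ₀² + n/σ².
So 1/σ₀² = 1/4.1340 − 12/51.9 = 0.241896 − 0.231214 = 0.010682.
Hence σ₀² = 1/0.010682 ≈ 93.6.

σ₀² = 93.6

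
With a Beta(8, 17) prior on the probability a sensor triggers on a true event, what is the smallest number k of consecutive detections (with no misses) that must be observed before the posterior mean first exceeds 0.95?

k = 316

After k detections and 0 misses the posterior is Beta(8+k, 17), with mean (8+k)/(8+17+k).
Set (8+k)/(25+k) > 0.95 and solve: k > (0.95·25 − 8)/(1 − 0.95) = 315.000.
The smallest integer exceeding 315.000 is 316.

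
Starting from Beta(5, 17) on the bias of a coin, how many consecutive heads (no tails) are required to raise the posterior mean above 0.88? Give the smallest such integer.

k = 120

After k heads and 0 tails the posterior is Beta(5+k, 17), with mean (5+k)/(5+17+k).
Set (5+k)/(22+k) > 0.88 and solve: k > (0.88·22 − 5)/(1 − 0.88) = 119.667.
The smallest integer exceeding 119.667 is 120, and checking k=120: (125)/(142) = 0.8803 > 0.88.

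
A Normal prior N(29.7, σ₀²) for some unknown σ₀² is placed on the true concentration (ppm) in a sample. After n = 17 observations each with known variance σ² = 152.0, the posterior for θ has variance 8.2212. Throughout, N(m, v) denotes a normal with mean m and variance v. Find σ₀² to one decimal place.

Posterior precision equals prior precision plus data precision: 1/σ_n² = 1/σ₀² + n/σ².
So 1/σ₀² = 1/8.2212 − 17/152.0 = 0.121637 − 0.111842 = 0.009795.
Hence σ₀² = 1/0.009795 ≈ 102.1.

σ₀² = 102.1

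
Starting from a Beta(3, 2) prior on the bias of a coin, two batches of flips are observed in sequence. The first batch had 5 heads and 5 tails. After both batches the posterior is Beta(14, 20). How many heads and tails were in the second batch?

6 heads and 13 tails

Because Beta–binomial updating is additive in the counts, the combined data contributed (α_post−α_prior, β_post−β_prior) successes and failures.
Total across both batches: 14−3=11 heads, 20−2=18 tails.
Subtract the first batch: 11−5=6 heads and 18−5=13 tails.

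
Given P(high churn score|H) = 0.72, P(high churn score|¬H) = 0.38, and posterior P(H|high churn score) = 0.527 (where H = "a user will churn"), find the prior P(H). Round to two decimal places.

P(H) = 0.37

Bayes' rule in odds form gives O(H|E) = O(H)·[P(E|H)/P(E|¬H)], hence O(H) = O(H|E)/LR.
Posterior odds = 0.527/(1−0.527) = 1.1142. LR = 0.72/0.38 = 1.8947.
Prior odds = 1.1142/1.8947 = 0.5881, so P(H) = 0.5881/(1+0.5881) ≈ 0.37.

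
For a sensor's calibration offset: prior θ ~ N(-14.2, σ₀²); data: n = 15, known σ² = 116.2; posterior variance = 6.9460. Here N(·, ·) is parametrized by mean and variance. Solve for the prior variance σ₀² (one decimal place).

σ₀² = 67.2

Posterior precision equals prior precision plus data precision: 1/σ_n² = 1/σ₀² + n/σ².
So 1/σ₀² = 1/6.9460 − 15/116.2 = 0.143968 − 0.129088 = 0.014880.
Hence σ₀² = 1/0.014880 ≈ 67.2.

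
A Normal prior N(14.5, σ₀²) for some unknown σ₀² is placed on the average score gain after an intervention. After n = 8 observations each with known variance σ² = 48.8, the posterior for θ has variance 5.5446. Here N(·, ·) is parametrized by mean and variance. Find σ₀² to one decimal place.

Posterior precision equals prior precision plus data precision: 1/σ_n² = 1/σ₀² + n/σ².
So 1/σ₀² = 1/5.5446 − 8/48.8 = 0.180356 − 0.163934 = 0.016422.
Hence σ₀² = 1/0.016422 ≈ 60.9.

σ₀² = 60.9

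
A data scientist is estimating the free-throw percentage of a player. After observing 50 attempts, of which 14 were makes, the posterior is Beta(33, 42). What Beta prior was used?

Beta is conjugate to the binomial likelihood: posterior = Beta(α+s, β+f).
So α = 33 − 14 = 19 and β = 42 − 36 = 6.

Beta(19, 6)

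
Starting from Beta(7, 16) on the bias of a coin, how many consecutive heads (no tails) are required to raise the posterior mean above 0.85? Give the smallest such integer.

k = 84

After k heads and 0 tails the posterior is Beta(7+k, 16), with mean (7+k)/(7+16+k).
Set (7+k)/(23+k) > 0.85 and solve: k > (0.85·23 − 7)/(1 − 0.85) = 83.667.
The smallest integer exceeding 83.667 is 84.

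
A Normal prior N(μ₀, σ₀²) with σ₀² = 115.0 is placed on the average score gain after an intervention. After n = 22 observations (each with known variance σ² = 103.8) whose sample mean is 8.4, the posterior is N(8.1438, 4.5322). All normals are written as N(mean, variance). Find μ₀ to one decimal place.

The posterior mean is a precision-weighted average: μ_n = (τ₀μ₀ + τ_data·x̄)/(τ₀+τ_data), with τ₀=1/σ₀² and τ_data=n/σ².
Here τ₀ = 1/115.0 = 0.008696 and τ_data = 22/103.8 = 0.211946, so τ_n = 0.220642.
Rearranging for μ₀: μ₀ = (μ_n·τ_n − τ_data·x̄)/τ₀ = (8.1438·0.220642 − 0.211946·8.4) / 0.008696 = 0.016518/0.008696 ≈ 1.9.

μ₀ = 1.9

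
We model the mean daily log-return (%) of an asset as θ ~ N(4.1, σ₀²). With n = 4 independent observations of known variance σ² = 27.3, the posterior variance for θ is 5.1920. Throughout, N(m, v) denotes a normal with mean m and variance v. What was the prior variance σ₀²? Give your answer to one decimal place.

Posterior precision equals prior precision plus data precision: 1/σ_n² = 1/σ₀² + n/σ².
So 1/σ₀² = 1/5.1920 − 4/27.3 = 0.192604 − 0.146520 = 0.046084.
Hence σ₀² = 1/0.046084 ≈ 21.7.

σ₀² = 21.7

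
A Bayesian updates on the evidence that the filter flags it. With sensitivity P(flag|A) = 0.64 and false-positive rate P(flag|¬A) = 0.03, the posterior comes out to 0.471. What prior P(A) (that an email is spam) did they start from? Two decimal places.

P(A) = 0.04

In odds form, posterior odds = prior odds × likelihood ratio, so prior odds = posterior odds ÷ LR.
Posterior odds = 0.471/(1−0.471) = 0.8904. LR = 0.64/0.03 = 21.3333.
Prior odds = 0.8904/21.3333 = 0.0417, so P(A) = 0.0417/(1+0.0417) ≈ 0.04.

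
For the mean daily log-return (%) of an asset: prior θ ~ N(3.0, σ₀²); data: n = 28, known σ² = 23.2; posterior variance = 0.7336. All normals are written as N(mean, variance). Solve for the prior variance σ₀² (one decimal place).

Posterior precision equals prior precision plus data precision: 1/σ_n² = 1/σ₀² + n/σ².
So 1/σ₀² = 1/0.7336 − 28/23.2 = 1.363141 − 1.206897 = 0.156244.
Hence σ₀² = 1/0.156244 ≈ 6.4.

σ₀² = 6.4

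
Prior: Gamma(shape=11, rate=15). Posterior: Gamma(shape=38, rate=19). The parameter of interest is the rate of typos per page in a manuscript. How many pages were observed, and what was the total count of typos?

A Gamma(α, β) prior (rate parametrization) on a Poisson rate with n observations summing to S gives posterior Gamma(α+S, β+n).
Matching: Σxᵢ = 38 − 11 = 27 and n = 19 − 15 = 4.

n = 4 pages with total 27 typos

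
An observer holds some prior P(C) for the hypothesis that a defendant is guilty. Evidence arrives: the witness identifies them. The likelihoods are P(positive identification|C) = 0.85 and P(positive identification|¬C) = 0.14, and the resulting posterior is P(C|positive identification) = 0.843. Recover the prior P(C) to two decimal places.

In odds form, posterior odds = prior odds × likelihood ratio, so prior odds = posterior odds ÷ LR.
Posterior odds = 0.843/(1−0.843) = 5.3694. LR = 0.85/0.14 = 6.0714.
Prior odds = 5.3694/6.0714 = 0.8844, so P(C) = 0.8844/(1+0.8844) ≈ 0.47.

P(C) = 0.47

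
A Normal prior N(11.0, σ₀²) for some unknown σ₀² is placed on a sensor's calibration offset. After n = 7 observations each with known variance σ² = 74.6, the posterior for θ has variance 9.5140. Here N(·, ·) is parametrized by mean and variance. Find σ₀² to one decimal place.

σ₀² = 88.7

Posterior precision equals prior precision plus data precision: 1/σ_n² = 1/σ₀² + n/σ².
So 1/σ₀² = 1/9.5140 − 7/74.6 = 0.105108 − 0.093834 = 0.011274.
Hence σ₀² = 1/0.011274 ≈ 88.7.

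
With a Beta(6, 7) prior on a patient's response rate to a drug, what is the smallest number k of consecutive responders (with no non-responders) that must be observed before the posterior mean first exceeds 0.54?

After k responders and 0 non-responders the posterior is Beta(6+k, 7), with mean (6+k)/(6+7+k).
Set (6+k)/(13+k) > 0.54 and solve: k > (0.54·13 − 6)/(1 − 0.54) = 2.217.
The smallest integer exceeding 2.217 is 3.

k = 3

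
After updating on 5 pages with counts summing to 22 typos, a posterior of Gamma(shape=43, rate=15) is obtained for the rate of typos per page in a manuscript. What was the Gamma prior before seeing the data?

Gamma–Poisson conjugacy: posterior shape = α + Σxᵢ, posterior rate = β + n.
So α = 43 − 22 = 21 and β = 15 − 5 = 10.

Gamma(shape=21, rate=10)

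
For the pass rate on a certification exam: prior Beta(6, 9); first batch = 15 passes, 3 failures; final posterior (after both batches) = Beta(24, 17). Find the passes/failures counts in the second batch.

Sequential conjugate updates are equivalent to a single update on the pooled data, so total successes = posterior α − prior α and total failures = posterior β − prior β.
Total across both batches: 24−6=18 passes, 17−9=8 failures.
Subtract the first batch: 18−15=3 passes and 8−3=5 failures.

3 passes and 5 failures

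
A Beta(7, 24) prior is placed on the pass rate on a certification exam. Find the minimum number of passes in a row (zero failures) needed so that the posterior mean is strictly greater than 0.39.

k = 9

After k passes and 0 failures the posterior is Beta(7+k, 24), with mean (7+k)/(7+24+k).
Set (7+k)/(31+k) > 0.39 and solve: k > (0.39·31 − 7)/(1 − 0.39) = 8.344.
The smallest integer exceeding 8.344 is 9, and checking k=9: (16)/(40) = 0.4000 > 0.39.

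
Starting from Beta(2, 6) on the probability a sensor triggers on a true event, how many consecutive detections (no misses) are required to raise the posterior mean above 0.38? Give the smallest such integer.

k = 2

After k detections and 0 misses the posterior is Beta(2+k, 6), with mean (2+k)/(2+6+k).
Set (2+k)/(8+k) > 0.38 and solve: k > (0.38·8 − 2)/(1 − 0.38) = 1.677.
The smallest integer exceeding 1.677 is 2.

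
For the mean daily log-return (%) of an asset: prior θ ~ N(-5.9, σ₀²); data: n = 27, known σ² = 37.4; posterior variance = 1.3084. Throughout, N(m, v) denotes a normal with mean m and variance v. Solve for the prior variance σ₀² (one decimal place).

σ₀² = 23.6

For the Normal–Normal model with known σ², precisions add: τ_n = τ₀ + n/σ².
So 1/σ₀² = 1/1.3084 − 27/37.4 = 0.764292 − 0.721925 = 0.042367.
Hence σ₀² = 1/0.042367 ≈ 23.6.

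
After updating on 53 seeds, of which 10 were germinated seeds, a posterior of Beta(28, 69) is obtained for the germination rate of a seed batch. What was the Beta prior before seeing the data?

Beta(18, 26)

Under Beta–binomial conjugacy the posterior parameters are (a+s, b+f).
So a = 28 − 10 = 18 and b = 69 − 43 = 26.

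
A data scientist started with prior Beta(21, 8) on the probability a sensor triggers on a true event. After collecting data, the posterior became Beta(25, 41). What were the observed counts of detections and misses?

4 detections and 33 misses

Beta is conjugate to the binomial likelihood: posterior = Beta(a+s, b+f).
Match parameters: s=25−21=4, f=41−8=33.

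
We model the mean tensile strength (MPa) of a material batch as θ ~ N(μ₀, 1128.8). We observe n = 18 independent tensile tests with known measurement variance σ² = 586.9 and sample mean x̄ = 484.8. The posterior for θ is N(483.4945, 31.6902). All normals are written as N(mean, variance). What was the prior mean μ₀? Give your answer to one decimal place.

With known observation variance, the Normal–Normal posterior has precision τ_n = τ₀ + n/σ² and mean μ_n = (τ₀μ₀ + (n/σ²)x̄)/τ_n.
Here τ₀ = 1/1128.8 = 0.000886 and τ_data = 18/586.9 = 0.030670, so τ_n = 0.031556.
Rearranging for μ₀: μ₀ = (μ_n·τ_n − τ_data·x̄)/τ₀ = (483.4945·0.031556 − 0.030670·484.8) / 0.000886 = 0.388336/0.000886 ≈ 438.3.

μ₀ = 438.3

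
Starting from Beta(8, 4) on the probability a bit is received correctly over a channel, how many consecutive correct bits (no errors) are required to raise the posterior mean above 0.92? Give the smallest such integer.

After k correct bits and 0 errors the posterior is Beta(8+k, 4), with mean (8+k)/(8+4+k).
Set (8+k)/(12+k) > 0.92 and solve: k > (0.92·12 − 8)/(1 − 0.92) = 38.000.
The smallest integer exceeding 38.000 is 39.

k = 39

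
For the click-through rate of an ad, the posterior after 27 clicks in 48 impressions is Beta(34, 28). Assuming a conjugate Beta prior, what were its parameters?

A Beta(a, b) prior with s successes and f failures in binomial data gives a Beta(a+s, b+f) posterior.
Subtract the data counts: 34−27=7, 28−21=7.

Beta(7, 7)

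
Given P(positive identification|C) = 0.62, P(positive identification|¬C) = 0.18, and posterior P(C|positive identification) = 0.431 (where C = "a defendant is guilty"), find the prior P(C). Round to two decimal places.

In odds form, posterior odds = prior odds × likelihood ratio, so prior odds = posterior odds ÷ LR.
Posterior odds = 0.431/(1−0.431) = 0.7575. LR = 0.62/0.18 = 3.4444.
Prior odds = 0.7575/3.4444 = 0.2199, so P(C) = 0.2199/(1+0.2199) ≈ 0.18.

P(C) = 0.18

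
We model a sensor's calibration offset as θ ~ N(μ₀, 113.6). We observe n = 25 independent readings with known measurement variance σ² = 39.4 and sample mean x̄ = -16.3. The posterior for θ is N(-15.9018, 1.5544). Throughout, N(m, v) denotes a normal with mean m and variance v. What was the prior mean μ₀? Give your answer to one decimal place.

With known observation variance, the Normal–Normal posterior has precision τ_n = τ₀ + n/σ² and mean μ_n = (τ₀μ₀ + (n/σ²)x̄)/τ_n.
Here τ₀ = 1/113.6 = 0.008803 and τ_data = 25/39.4 = 0.634518, so τ_n = 0.643321.
Rearranging for μ₀: μ₀ = (μ_n·τ_n − τ_data·x̄)/τ₀ = (-15.9018·0.643321 − 0.634518·-16.3) / 0.008803 = 0.112682/0.008803 ≈ 12.8.

μ₀ = 12.8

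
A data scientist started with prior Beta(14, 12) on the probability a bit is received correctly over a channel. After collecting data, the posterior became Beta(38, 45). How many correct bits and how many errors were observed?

24 correct bits and 33 errors

A Beta(α, β) prior with s successes and f failures in binomial data gives a Beta(α+s, β+f) posterior.
Match parameters: s=38−14=24, f=45−12=33.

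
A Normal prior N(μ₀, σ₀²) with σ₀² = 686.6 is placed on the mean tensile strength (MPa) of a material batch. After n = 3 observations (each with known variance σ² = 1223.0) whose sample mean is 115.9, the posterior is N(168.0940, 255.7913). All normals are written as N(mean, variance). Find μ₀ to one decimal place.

μ₀ = 256.0

With known observation variance, the Normal–Normal posterior has precision τ_n = τ₀ + n/σ² and mean μ_n = (τ₀μ₀ + (n/σ²)x̄)/τ_n.
Here τ₀ = 1/686.6 = 0.001456 and τ_data = 3/1223.0 = 0.002453, so τ_n = 0.003909.
Rearranging for μ₀: μ₀ = (μ_n·τ_n − τ_data·x̄)/τ₀ = (168.0940·0.003909 − 0.002453·115.9) / 0.001456 = 0.372777/0.001456 ≈ 256.0.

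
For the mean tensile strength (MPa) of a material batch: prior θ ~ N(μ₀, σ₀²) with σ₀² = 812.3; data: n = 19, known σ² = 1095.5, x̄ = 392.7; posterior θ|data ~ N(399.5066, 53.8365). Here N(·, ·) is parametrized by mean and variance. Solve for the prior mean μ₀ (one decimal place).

With known observation variance, the Normal–Normal posterior has precision τ_n = τ₀ + n/σ² and mean μ_n = (τ₀μ₀ + (n/σ²)x̄)/τ_n.
Here τ₀ = 1/812.3 = 0.001231 and τ_data = 19/1095.5 = 0.017344, so τ_n = 0.018575.
Rearranging for μ₀: μ₀ = (μ_n·τ_n − τ_data·x̄)/τ₀ = (399.5066·0.018575 − 0.017344·392.7) / 0.001231 = 0.609846/0.001231 ≈ 495.4.

μ₀ = 495.4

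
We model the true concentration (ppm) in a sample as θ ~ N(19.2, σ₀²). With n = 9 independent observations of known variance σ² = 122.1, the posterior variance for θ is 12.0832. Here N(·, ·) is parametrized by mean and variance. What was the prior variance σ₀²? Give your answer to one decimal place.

For the Normal–Normal model with known σ², precisions add: τ_n = τ₀ + n/σ².
So 1/σ₀² = 1/12.0832 − 9/122.1 = 0.082760 − 0.073710 = 0.009050.
Hence σ₀² = 1/0.009050 ≈ 110.5.

σ₀² = 110.5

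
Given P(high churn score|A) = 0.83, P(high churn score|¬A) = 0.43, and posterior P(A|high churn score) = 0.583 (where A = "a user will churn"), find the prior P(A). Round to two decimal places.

P(A) = 0.42

Bayes' rule in odds form gives O(A|E) = O(A)·[P(E|A)/P(E|¬A)], hence O(A) = O(A|E)/LR.
Posterior odds = 0.583/(1−0.583) = 1.3981. LR = 0.83/0.43 = 1.9302.
Prior odds = 1.3981/1.9302 = 0.7243, so P(A) = 0.7243/(1+0.7243) ≈ 0.42.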